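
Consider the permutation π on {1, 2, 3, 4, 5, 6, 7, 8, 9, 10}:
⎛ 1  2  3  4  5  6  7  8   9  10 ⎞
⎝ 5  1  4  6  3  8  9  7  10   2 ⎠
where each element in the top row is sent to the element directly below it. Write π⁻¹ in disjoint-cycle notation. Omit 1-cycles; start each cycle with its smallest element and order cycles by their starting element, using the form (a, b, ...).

The cycle decomposition of π is (1, 5, 3, 4, 6, 8, 7, 9, 10, 2).
Reversing each cycle (and rotating so the smallest element leads) gives π⁻¹ = (1, 2, 10, 9, 7, 8, 6, 4, 3, 5).

(1, 2, 10, 9, 7, 8, 6, 4, 3, 5)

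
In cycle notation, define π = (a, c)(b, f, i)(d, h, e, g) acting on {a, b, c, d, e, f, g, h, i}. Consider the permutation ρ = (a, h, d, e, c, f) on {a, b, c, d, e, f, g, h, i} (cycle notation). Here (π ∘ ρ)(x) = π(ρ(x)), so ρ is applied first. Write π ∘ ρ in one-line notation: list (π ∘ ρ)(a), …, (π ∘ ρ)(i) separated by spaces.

e f i g a c d h b

For each element, apply ρ then π: a → h → e; b → b → f; c → f → i; d → e → g; e → c → a; f → a → c; g → g → d; h → d → h; i → i → b.
Collecting the images, π ∘ ρ = [e f i g a c d h b].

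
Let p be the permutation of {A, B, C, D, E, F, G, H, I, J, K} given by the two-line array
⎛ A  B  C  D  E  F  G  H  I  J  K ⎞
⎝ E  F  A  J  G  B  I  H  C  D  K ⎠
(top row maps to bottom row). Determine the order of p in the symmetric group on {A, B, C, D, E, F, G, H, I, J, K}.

The disjoint-cycle form of p has cycle lengths 5, 2, 2, 1, 1.
Since disjoint cycles commute, ord(p) = lcm(5, 2, 2) = 10.

10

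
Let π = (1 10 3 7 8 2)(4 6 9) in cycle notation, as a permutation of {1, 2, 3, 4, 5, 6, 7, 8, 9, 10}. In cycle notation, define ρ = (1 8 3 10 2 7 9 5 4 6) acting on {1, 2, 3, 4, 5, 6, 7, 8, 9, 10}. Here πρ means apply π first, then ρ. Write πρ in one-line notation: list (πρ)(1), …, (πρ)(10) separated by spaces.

For each element, apply π then ρ: 1 → 10 → 2; 2 → 1 → 8; 3 → 7 → 9; 4 → 6 → 1; 5 → 5 → 4; 6 → 9 → 5; 7 → 8 → 3; 8 → 2 → 7; 9 → 4 → 6; 10 → 3 → 10.
So πρ in one-line form is 2 8 9 1 4 5 3 7 6 10.

2 8 9 1 4 5 3 7 6 10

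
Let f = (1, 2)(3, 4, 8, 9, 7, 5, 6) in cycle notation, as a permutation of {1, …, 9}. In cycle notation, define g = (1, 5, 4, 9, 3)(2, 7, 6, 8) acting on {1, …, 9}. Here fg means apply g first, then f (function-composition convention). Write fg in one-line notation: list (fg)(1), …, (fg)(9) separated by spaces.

6 5 2 7 8 9 3 1 4

(fg)(x) = f(g(x)). Computing each image: f(g(1)) = f(5) = 6, f(g(2)) = f(7) = 5, f(g(3)) = f(1) = 2, f(g(4)) = f(9) = 7, f(g(5)) = f(4) = 8, f(g(6)) = f(8) = 9, f(g(7)) = f(6) = 3, f(g(8)) = f(2) = 1, f(g(9)) = f(3) = 4.
Hence fg = [6 5 2 7 8 9 3 1 4].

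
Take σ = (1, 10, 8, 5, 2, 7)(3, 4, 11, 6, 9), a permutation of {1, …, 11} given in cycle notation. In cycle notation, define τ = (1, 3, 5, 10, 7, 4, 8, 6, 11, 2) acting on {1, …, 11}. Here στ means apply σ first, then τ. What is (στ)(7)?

First apply σ: σ(7) = 1, then τ(1) = 3. Thus (στ)(7) = 3.

3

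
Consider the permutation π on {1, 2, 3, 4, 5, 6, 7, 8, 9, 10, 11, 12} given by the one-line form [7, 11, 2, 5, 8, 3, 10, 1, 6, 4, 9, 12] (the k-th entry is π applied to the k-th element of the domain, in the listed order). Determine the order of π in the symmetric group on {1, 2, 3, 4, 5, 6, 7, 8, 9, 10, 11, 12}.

30

The disjoint-cycle form of π has cycle lengths 6, 5, 1.
The order is lcm(6, 5) = 30.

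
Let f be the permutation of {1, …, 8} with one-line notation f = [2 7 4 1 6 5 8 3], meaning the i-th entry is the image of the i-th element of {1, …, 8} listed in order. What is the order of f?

The disjoint-cycle form of f has cycle lengths 6, 2.
The order is lcm(6, 2) = 6.

6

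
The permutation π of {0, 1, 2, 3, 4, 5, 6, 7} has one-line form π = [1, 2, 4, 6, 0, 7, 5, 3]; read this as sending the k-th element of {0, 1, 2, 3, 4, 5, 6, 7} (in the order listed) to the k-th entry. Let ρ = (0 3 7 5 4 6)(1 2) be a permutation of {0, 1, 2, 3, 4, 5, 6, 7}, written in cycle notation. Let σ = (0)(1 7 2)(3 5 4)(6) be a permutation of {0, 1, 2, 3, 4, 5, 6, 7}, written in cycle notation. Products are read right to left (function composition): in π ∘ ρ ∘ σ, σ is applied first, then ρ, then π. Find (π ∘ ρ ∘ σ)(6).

1

Apply the permutations in order: σ(6) = 6, then ρ(6) = 0, then π(0) = 1. So (π ∘ ρ ∘ σ)(6) = 1.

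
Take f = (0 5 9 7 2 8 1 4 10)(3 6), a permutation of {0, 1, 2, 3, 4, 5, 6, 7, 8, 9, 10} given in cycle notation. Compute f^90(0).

0 lies in the 9-cycle (0 5 9 7 2 8 1 4 10).
Since the cycle has length 9, f^90 acts on it the same as f^0 (90 mod 9 = 0).
So f^90(0) = 0.

0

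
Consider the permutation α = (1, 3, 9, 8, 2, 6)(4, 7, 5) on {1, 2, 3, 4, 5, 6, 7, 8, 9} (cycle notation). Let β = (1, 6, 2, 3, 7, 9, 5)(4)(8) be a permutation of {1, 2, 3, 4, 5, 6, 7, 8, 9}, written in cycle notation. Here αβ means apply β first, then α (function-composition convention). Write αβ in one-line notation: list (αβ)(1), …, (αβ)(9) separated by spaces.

(αβ)(x) = α(β(x)). Computing each image: α(β(1)) = α(6) = 1, α(β(2)) = α(3) = 9, α(β(3)) = α(7) = 5, α(β(4)) = α(4) = 7, α(β(5)) = α(1) = 3, α(β(6)) = α(2) = 6, α(β(7)) = α(9) = 8, α(β(8)) = α(8) = 2, α(β(9)) = α(5) = 4.
Hence αβ = [1 9 5 7 3 6 8 2 4].

1 9 5 7 3 6 8 2 4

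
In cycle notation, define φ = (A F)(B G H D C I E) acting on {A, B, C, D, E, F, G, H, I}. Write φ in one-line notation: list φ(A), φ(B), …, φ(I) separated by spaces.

F G I C B A H D E

Image by image: A↦F, B↦G, C↦I, D↦C, E↦B, F↦A, G↦H, H↦D, I↦E.
So the one-line form is F G I C B A H D E.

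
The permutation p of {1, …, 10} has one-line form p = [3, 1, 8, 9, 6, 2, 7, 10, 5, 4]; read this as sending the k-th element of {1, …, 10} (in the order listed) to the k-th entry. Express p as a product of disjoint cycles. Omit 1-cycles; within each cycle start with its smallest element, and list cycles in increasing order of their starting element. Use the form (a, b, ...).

Start at 1 and follow images: 1 → 3 → 8 → 10 → 4 → 9 → 5 → 6 → 2 → 1, giving the cycle (1, 3, 8, 10, 4, 9, 5, 6, 2).
Repeating from the next unused element and collecting all non-trivial cycles gives (1, 3, 8, 10, 4, 9, 5, 6, 2).

(1, 3, 8, 10, 4, 9, 5, 6, 2)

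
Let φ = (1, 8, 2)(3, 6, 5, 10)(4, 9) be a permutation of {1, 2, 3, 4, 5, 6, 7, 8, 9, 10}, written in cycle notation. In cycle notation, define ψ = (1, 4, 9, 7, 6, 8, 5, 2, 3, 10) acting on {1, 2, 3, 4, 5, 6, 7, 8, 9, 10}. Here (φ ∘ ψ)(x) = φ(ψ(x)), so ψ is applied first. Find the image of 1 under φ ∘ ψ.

ψ(1) = 4, then φ(4) = 9; composing gives (φ ∘ ψ)(1) = 9.

9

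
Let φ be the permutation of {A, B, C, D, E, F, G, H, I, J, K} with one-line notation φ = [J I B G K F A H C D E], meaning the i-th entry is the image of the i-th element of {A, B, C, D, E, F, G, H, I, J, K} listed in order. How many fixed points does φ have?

2

The fixed points (elements with φ(x) = x) are {F, H}, so there are 2.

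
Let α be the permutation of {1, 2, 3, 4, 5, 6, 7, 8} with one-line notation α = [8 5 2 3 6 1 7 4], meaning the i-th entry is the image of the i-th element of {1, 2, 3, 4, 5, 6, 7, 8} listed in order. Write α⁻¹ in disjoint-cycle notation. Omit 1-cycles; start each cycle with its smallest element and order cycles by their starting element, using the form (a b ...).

(1 6 5 2 3 4 8)

The cycle decomposition of α is (1 8 4 3 2 5 6).
The inverse reverses every cycle; in canonical form, α⁻¹ = (1 6 5 2 3 4 8).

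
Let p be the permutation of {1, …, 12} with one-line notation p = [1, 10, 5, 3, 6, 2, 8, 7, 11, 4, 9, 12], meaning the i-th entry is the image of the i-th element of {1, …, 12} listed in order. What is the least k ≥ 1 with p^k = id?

Writing p as disjoint cycles, the cycle lengths are 6, 2, 2, 1, 1.
The order is lcm(6, 2, 2) = 6.

6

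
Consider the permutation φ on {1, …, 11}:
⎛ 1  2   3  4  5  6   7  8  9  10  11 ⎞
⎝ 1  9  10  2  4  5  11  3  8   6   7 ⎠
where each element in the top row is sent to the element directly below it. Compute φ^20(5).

8

Tracing 5 → 4 → … returns to 5 after 8 steps, so 5 lies in an 8-cycle (2 9 8 3 10 6 5 4).
Powers repeat with period 8 on this cycle, and 20 mod 8 = 4, so φ^20(5) = φ^4(5).
Stepping 4 places around the cycle: 5 → 4 → 2 → 9 → 8.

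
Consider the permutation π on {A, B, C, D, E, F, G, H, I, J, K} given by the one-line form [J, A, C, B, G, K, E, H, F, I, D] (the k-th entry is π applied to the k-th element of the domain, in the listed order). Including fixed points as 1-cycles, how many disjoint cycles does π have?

4

The cycle decomposition is (A, J, I, F, K, D, B)(C)(E, G)(H), which has 4 cycles (counting 1-cycles).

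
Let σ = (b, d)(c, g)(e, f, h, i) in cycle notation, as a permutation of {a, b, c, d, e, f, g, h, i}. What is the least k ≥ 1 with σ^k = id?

The disjoint cycles have lengths 4, 2, 2, 1.
The order is lcm(4, 2, 2) = 4.

4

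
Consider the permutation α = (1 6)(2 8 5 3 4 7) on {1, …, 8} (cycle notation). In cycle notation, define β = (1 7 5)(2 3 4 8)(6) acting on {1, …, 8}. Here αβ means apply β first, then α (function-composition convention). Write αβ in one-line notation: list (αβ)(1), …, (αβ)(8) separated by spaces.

Chase each element through β then α: 1 → 7 → 2; 2 → 3 → 4; 3 → 4 → 7; 4 → 8 → 5; 5 → 1 → 6; 6 → 6 → 1; 7 → 5 → 3; 8 → 2 → 8.
Collecting the images, αβ = [2 4 7 5 6 1 3 8].

2 4 7 5 6 1 3 8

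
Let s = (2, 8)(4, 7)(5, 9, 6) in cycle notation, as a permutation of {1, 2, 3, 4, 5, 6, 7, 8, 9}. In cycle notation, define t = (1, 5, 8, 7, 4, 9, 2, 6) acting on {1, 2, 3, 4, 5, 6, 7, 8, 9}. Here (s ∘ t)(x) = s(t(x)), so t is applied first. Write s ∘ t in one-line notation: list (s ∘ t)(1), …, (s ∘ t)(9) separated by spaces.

9 5 3 6 2 1 7 4 8

For each element, apply t then s: 1 → 5 → 9; 2 → 6 → 5; 3 → 3 → 3; 4 → 9 → 6; 5 → 8 → 2; 6 → 1 → 1; 7 → 4 → 7; 8 → 7 → 4; 9 → 2 → 8.
Collecting the images, s ∘ t = [9 5 3 6 2 1 7 4 8].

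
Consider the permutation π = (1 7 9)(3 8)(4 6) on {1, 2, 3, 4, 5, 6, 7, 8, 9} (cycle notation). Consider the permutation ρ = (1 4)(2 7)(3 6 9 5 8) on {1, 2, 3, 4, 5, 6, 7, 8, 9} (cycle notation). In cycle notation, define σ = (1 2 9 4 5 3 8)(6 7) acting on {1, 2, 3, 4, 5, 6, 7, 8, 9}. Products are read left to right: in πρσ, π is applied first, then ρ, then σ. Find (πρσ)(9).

Apply the permutations in order: π(9) = 1, then ρ(1) = 4, then σ(4) = 5. So (πρσ)(9) = 5.

5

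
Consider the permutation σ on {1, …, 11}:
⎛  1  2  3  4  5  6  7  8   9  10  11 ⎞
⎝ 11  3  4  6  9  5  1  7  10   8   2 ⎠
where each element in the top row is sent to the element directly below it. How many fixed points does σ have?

0

No element satisfies σ(x) = x, so there are 0 fixed points.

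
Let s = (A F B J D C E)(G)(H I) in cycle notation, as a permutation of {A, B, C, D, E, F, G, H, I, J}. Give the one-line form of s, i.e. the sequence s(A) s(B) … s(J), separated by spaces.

Image by image: A↦F, B↦J, C↦E, D↦C, E↦A, F↦B, G↦G, H↦I, I↦H, J↦D.
Listing these in domain order gives F J E C A B G I H D.

F J E C A B G I H D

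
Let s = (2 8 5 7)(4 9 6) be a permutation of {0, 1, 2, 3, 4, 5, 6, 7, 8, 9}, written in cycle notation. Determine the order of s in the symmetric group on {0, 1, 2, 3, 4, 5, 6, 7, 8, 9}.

12

The disjoint cycles have lengths 4, 3, 1, 1, 1.
The order of s is the least common multiple of its cycle lengths: lcm(4, 3) = 12.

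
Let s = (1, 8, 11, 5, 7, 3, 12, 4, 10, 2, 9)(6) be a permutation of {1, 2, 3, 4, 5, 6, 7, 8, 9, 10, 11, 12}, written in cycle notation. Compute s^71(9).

9 lies in the 11-cycle (1, 8, 11, 5, 7, 3, 12, 4, 10, 2, 9).
On an 11-cycle, s^11 is the identity, so s^71 = s^5 there (71 ≡ 5 mod 11).
Advancing 5 steps from 9: 9 → 1 → 8 → 11 → 5 → 7.

7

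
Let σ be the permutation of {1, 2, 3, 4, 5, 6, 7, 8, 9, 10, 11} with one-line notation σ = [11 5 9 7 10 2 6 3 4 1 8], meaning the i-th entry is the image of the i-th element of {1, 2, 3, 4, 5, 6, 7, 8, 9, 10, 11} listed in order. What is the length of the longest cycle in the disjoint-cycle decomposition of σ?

Decomposing into disjoint cycles gives (1, 11, 8, 3, 9, 4, 7, 6, 2, 5, 10); the longest has length 11.

11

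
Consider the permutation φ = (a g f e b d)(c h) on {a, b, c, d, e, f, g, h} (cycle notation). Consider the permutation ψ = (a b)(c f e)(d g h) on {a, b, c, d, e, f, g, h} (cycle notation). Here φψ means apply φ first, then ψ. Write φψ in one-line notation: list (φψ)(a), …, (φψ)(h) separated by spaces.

h g d b a c e f

(φψ)(x) = ψ(φ(x)). Computing each image: ψ(φ(a)) = ψ(g) = h, ψ(φ(b)) = ψ(d) = g, ψ(φ(c)) = ψ(h) = d, ψ(φ(d)) = ψ(a) = b, ψ(φ(e)) = ψ(b) = a, ψ(φ(f)) = ψ(e) = c, ψ(φ(g)) = ψ(f) = e, ψ(φ(h)) = ψ(c) = f.
Hence φψ = [h g d b a c e f].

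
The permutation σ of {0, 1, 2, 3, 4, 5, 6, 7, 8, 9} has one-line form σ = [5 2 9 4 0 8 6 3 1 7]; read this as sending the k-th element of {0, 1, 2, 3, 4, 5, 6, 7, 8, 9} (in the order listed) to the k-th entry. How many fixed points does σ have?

The fixed points (elements with σ(x) = x) are {6}, so there is 1.

1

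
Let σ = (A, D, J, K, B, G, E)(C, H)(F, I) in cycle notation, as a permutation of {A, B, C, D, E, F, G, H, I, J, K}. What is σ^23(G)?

A

G lies in the 7-cycle (A, D, J, K, B, G, E).
Powers repeat with period 7 on this cycle, and 23 mod 7 = 2, so σ^23(G) = σ^2(G).
Stepping 2 places around the cycle: G → E → A.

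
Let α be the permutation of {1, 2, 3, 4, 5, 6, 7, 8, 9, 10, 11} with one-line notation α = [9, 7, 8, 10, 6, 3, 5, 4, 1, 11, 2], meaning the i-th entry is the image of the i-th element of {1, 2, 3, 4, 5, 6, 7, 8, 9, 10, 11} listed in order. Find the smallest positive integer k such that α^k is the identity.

Decomposing into disjoint cycles gives cycle lengths 9, 2.
The order of α is the least common multiple of its cycle lengths: lcm(9, 2) = 18.

18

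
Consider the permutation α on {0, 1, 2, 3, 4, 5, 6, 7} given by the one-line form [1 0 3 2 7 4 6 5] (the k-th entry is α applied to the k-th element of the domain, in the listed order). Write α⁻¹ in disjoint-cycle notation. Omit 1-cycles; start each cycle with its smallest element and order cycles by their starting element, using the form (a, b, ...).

The cycle decomposition of α is (0, 1)(2, 3)(4, 7, 5).
The inverse reverses every cycle; in canonical form, α⁻¹ = (0, 1)(2, 3)(4, 5, 7).

(0, 1)(2, 3)(4, 5, 7)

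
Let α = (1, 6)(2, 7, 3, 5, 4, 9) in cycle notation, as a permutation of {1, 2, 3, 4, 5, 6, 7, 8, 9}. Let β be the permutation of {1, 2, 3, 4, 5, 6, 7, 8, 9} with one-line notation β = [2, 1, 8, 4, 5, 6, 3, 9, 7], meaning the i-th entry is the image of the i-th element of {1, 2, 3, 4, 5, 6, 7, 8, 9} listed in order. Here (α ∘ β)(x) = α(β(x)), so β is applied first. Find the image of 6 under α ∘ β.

First apply β: β(6) = 6, then α(6) = 1. Thus (α ∘ β)(6) = 1.

1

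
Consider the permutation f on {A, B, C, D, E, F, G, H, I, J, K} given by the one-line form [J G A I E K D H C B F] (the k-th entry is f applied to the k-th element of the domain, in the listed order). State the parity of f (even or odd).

odd

In disjoint-cycle form the cycle lengths are 7, 2, 1, 1.
A cycle of length ℓ contributes ℓ−1 transpositions, so f is a product of 6 + 1 = 7 transpositions — odd.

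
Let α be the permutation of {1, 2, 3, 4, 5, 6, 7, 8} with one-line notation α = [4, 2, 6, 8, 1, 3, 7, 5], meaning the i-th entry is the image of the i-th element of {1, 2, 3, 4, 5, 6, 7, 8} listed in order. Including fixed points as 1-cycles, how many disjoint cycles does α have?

4

The cycle decomposition is (1, 4, 8, 5)(2)(3, 6)(7), which has 4 cycles (counting 1-cycles).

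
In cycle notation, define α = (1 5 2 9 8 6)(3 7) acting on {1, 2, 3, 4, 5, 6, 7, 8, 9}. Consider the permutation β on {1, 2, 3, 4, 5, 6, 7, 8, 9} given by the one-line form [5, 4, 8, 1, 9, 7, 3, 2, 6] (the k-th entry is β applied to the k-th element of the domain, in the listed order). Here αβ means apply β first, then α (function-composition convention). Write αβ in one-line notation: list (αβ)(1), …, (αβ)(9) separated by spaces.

(αβ)(x) = α(β(x)). Computing each image: α(β(1)) = α(5) = 2, α(β(2)) = α(4) = 4, α(β(3)) = α(8) = 6, α(β(4)) = α(1) = 5, α(β(5)) = α(9) = 8, α(β(6)) = α(7) = 3, α(β(7)) = α(3) = 7, α(β(8)) = α(2) = 9, α(β(9)) = α(6) = 1.
Hence αβ = [2 4 6 5 8 3 7 9 1].

2 4 6 5 8 3 7 9 1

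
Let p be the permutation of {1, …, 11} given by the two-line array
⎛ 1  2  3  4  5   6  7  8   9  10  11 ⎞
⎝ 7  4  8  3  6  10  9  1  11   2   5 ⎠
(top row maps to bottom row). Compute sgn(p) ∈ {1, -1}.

1

In disjoint-cycle form the cycle lengths are 11.
A cycle of length ℓ contributes ℓ−1 transpositions, so p is a product of 10 transpositions — even.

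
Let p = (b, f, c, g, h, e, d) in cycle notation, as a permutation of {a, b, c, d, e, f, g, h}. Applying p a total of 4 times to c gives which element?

d

c lies in the 7-cycle (b, f, c, g, h, e, d).
Stepping 4 places around the cycle: c → g → h → e → d.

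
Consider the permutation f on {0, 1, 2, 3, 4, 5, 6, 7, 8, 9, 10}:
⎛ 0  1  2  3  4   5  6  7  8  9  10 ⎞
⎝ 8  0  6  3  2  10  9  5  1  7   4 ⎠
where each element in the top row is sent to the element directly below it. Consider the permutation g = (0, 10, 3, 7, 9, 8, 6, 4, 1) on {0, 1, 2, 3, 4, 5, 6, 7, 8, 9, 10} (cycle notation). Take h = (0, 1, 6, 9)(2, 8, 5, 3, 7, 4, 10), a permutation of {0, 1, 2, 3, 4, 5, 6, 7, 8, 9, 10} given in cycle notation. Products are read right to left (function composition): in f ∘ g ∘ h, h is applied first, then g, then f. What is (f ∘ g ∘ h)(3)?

7

(f ∘ g ∘ h)(3) = f(g(h(3))). h(3) = 7, then g(7) = 9, then f(9) = 7, so the result is 7.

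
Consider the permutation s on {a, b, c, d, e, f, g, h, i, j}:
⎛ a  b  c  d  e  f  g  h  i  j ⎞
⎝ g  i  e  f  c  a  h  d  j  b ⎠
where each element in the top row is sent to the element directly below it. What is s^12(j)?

j

Tracing j → b → … returns to j after 3 steps, so j lies in a 3-cycle (b i j).
On a 3-cycle, s^3 is the identity, so s^12 = s^0 there (12 ≡ 0 mod 3).
So s^12(j) = j.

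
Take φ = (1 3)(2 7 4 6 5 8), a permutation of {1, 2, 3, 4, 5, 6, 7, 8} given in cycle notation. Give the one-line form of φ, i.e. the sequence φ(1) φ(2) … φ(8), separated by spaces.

3 7 1 6 8 5 4 2

Each element maps to the next entry in its cycle (wrapping to the front): 1↦3, 2↦7, 3↦1, 4↦6, 5↦8, 6↦5, 7↦4, 8↦2.
Listing these in domain order gives 3 7 1 6 8 5 4 2.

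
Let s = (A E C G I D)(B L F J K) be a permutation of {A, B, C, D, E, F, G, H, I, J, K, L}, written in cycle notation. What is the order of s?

30

The cycle type of s is (6, 5, 1).
The order is lcm(6, 5) = 30.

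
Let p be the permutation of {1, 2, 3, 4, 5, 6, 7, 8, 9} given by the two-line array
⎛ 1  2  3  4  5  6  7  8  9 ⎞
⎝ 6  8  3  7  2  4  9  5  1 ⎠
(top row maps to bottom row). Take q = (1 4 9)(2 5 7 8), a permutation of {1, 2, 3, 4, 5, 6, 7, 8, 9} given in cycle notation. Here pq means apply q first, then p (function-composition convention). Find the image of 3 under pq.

(pq)(3) = p(q(3)). q(3) = 3, then p(3) = 3. So (pq)(3) = 3.

3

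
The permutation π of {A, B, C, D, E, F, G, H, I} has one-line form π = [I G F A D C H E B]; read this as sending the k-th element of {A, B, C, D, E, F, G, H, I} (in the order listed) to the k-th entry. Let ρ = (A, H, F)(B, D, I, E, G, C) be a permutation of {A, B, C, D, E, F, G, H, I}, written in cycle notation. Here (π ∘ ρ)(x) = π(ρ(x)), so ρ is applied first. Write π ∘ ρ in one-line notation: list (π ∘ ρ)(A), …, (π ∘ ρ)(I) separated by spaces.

(π ∘ ρ)(x) = π(ρ(x)). Computing each image: π(ρ(A)) = π(H) = E, π(ρ(B)) = π(D) = A, π(ρ(C)) = π(B) = G, π(ρ(D)) = π(I) = B, π(ρ(E)) = π(G) = H, π(ρ(F)) = π(A) = I, π(ρ(G)) = π(C) = F, π(ρ(H)) = π(F) = C, π(ρ(I)) = π(E) = D.
Hence π ∘ ρ = [E A G B H I F C D].

E A G B H I F C D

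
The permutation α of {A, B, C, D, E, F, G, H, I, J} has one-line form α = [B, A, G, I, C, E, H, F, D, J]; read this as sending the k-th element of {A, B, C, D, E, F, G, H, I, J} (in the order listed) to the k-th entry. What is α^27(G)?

Tracing G → H → … returns to G after 5 steps, so G lies in a 5-cycle (C, G, H, F, E).
Since the cycle has length 5, α^27 acts on it the same as α^2 (27 mod 5 = 2).
Stepping 2 places around the cycle: G → H → F.

F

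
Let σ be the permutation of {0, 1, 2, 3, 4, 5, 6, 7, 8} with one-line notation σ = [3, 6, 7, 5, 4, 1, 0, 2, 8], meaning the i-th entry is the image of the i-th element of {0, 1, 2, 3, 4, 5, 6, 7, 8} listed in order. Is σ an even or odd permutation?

odd

In disjoint-cycle form the cycle lengths are 5, 2, 1, 1.
A cycle is odd iff its length is even; σ has 1 even-length cycle, so sgn(σ) = (−1)^1 and σ is odd.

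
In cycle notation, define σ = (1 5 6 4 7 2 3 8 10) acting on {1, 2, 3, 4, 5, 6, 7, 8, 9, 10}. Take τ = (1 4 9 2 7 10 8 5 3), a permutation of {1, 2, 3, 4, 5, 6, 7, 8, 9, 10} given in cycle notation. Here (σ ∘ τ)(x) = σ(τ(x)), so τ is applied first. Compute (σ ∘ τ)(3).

First apply τ: τ(3) = 1, then σ(1) = 5. Thus (σ ∘ τ)(3) = 5.

5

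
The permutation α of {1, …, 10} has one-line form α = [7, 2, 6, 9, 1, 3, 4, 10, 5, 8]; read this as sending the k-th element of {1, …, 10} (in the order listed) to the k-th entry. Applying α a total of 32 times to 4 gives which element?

Tracing 4 → 9 → … returns to 4 after 5 steps, so 4 lies in a 5-cycle (1, 7, 4, 9, 5).
Powers repeat with period 5 on this cycle, and 32 mod 5 = 2, so α^32(4) = α^2(4).
Advancing 2 steps from 4: 4 → 9 → 5.

5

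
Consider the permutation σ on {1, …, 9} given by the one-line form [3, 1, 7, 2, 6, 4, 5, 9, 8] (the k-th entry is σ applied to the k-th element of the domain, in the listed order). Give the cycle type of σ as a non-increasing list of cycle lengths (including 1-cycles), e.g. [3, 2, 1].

[7, 2]

The disjoint cycles are (1, 3, 7, 5, 6, 4, 2)(8, 9), with lengths 7, 2 in non-increasing order.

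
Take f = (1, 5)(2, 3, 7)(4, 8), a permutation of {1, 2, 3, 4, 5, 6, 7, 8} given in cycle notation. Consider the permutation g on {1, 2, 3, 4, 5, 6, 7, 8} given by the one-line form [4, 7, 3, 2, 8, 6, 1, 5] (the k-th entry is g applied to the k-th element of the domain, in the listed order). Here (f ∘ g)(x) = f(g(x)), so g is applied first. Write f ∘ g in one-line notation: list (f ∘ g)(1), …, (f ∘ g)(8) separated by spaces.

(f ∘ g)(x) = f(g(x)). Computing each image: f(g(1)) = f(4) = 8, f(g(2)) = f(7) = 2, f(g(3)) = f(3) = 7, f(g(4)) = f(2) = 3, f(g(5)) = f(8) = 4, f(g(6)) = f(6) = 6, f(g(7)) = f(1) = 5, f(g(8)) = f(5) = 1.
Hence f ∘ g = [8 2 7 3 4 6 5 1].

8 2 7 3 4 6 5 1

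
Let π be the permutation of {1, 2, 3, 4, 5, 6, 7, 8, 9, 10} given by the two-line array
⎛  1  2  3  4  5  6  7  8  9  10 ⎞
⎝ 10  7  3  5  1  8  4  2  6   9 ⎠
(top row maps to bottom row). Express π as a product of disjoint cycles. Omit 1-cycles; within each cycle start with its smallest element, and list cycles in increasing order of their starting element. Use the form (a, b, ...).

Iterating π from 1 gives 1 → 10 → 9 → 6 → 8 → 2 → 7 → 4 → 5 → 1; that is the 9-cycle (1, 10, 9, 6, 8, 2, 7, 4, 5).
Continuing from each remaining unvisited element yields (1, 10, 9, 6, 8, 2, 7, 4, 5).

(1, 10, 9, 6, 8, 2, 7, 4, 5)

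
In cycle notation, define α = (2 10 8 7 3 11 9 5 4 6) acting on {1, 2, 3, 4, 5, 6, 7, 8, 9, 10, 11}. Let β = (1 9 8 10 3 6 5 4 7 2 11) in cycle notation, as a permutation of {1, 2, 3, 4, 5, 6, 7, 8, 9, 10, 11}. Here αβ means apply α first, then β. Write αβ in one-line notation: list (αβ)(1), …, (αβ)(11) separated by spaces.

9 3 1 5 7 11 6 2 4 10 8

(αβ)(x) = β(α(x)). Computing each image: β(α(1)) = β(1) = 9, β(α(2)) = β(10) = 3, β(α(3)) = β(11) = 1, β(α(4)) = β(6) = 5, β(α(5)) = β(4) = 7, β(α(6)) = β(2) = 11, β(α(7)) = β(3) = 6, β(α(8)) = β(7) = 2, β(α(9)) = β(5) = 4, β(α(10)) = β(8) = 10, β(α(11)) = β(9) = 8.
Hence αβ = [9 3 1 5 7 11 6 2 4 10 8].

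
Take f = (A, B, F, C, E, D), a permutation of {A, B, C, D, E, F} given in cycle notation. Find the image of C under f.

C appears in (A, B, F, C, E, D); the next entry (wrapping around) is E.

E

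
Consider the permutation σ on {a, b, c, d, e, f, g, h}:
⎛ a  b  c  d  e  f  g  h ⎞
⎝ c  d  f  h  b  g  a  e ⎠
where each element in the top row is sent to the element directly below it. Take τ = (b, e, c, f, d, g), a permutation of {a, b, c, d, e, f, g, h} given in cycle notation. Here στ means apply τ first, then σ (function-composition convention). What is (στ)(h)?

e

(στ)(h) = σ(τ(h)). τ(h) = h, then σ(h) = e. So (στ)(h) = e.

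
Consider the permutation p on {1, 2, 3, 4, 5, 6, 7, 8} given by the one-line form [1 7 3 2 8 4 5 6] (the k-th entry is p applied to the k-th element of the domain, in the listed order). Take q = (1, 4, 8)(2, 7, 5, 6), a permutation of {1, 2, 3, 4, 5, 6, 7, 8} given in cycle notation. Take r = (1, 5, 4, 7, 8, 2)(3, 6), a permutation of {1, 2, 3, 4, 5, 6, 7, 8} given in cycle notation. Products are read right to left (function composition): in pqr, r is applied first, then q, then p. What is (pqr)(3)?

7

(pqr)(3) = p(q(r(3))). r(3) = 6, then q(6) = 2, then p(2) = 7, so the result is 7.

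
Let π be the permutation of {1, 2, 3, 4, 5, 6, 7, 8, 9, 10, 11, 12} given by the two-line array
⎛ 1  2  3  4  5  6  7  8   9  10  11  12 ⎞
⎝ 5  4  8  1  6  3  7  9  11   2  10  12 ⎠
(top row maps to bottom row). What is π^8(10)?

9

Tracing 10 → 2 → … returns to 10 after 10 steps, so 10 lies in a 10-cycle (1, 5, 6, 3, 8, 9, 11, 10, 2, 4).
Stepping 8 places around the cycle: 10 → 2 → 4 → 1 → 5 → 6 → 3 → 8 → 9.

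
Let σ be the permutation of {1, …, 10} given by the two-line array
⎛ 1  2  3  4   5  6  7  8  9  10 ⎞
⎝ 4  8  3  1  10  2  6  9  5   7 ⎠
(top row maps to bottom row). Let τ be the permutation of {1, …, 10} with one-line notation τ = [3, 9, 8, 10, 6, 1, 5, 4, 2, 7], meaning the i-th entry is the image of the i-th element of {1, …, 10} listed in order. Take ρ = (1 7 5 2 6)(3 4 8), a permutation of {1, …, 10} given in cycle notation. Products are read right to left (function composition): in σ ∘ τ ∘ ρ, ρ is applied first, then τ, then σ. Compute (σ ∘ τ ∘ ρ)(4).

Apply the permutations in order: ρ(4) = 8, then τ(8) = 4, then σ(4) = 1. So (σ ∘ τ ∘ ρ)(4) = 1.

1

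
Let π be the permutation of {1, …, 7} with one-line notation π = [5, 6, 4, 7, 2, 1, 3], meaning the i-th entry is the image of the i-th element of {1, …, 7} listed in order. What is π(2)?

6

2 is element number 2 of the domain, and entry number 2 of the one-line form is 6, so π(2) = 6.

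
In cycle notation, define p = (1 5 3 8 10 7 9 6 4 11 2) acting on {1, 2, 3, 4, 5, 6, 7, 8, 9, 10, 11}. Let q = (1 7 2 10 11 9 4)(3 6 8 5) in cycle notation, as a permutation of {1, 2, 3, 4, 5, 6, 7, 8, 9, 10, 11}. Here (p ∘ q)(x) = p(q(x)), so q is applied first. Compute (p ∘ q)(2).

(p ∘ q)(2) = p(q(2)). q(2) = 10, then p(10) = 7. So (p ∘ q)(2) = 7.

7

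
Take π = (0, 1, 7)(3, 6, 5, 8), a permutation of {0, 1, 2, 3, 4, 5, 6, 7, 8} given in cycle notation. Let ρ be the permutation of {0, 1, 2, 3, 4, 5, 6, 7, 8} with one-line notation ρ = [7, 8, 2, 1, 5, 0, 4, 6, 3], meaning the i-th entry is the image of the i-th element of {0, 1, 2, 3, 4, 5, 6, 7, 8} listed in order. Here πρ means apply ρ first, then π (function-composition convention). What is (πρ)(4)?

(πρ)(4) = π(ρ(4)). ρ(4) = 5, then π(5) = 8. So (πρ)(4) = 8.

8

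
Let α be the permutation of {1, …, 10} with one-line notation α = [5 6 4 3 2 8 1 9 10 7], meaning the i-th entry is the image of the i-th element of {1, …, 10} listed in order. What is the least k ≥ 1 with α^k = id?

The disjoint-cycle form of α has cycle lengths 8, 2.
The order of α is the least common multiple of its cycle lengths: lcm(8, 2) = 8.

8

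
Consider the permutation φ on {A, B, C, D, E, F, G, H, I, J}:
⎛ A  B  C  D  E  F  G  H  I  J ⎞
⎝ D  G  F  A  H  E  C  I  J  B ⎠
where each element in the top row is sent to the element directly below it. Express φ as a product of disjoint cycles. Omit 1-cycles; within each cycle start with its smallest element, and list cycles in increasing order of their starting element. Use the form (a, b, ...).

(A, D)(B, G, C, F, E, H, I, J)

Iterating φ from A gives A → D → A; that is the 2-cycle (A, D).
Repeating from the next unused element and collecting all non-trivial cycles gives (A, D)(B, G, C, F, E, H, I, J).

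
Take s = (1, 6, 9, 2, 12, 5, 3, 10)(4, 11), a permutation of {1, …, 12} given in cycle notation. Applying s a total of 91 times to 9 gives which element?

5

9 lies in the 8-cycle (1, 6, 9, 2, 12, 5, 3, 10).
Since the cycle has length 8, s^91 acts on it the same as s^3 (91 mod 8 = 3).
Stepping 3 places around the cycle: 9 → 2 → 12 → 5.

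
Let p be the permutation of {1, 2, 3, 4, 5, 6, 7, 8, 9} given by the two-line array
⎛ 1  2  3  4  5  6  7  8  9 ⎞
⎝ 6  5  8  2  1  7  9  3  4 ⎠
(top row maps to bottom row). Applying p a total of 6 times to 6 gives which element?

1

Tracing 6 → 7 → … returns to 6 after 7 steps, so 6 lies in a 7-cycle (1, 6, 7, 9, 4, 2, 5).
Stepping 6 places around the cycle: 6 → 7 → 9 → 4 → 2 → 5 → 1.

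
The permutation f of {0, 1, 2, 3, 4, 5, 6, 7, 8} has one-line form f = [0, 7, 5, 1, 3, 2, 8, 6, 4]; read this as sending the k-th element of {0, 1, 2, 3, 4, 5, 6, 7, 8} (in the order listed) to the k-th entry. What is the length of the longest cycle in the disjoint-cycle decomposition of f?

6

Decomposing into disjoint cycles gives (1, 7, 6, 8, 4, 3)(2, 5); the longest has length 6.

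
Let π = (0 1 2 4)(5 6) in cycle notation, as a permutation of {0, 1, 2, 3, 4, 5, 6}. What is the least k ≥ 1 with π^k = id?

The disjoint cycles have lengths 4, 2, 1.
Since disjoint cycles commute, ord(π) = lcm(4, 2) = 4.

4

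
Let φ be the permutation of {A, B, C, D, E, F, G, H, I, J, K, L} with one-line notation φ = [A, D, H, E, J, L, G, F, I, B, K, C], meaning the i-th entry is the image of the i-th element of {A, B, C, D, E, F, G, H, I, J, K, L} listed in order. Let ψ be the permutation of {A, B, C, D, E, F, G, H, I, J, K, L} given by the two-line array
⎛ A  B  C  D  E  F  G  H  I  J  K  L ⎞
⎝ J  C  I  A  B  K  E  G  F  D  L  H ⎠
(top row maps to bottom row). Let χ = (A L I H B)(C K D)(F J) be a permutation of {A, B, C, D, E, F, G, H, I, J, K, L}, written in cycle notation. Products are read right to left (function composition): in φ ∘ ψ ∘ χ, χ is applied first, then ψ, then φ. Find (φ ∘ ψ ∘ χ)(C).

C

Chase C: χ(C) = K; ψ(K) = L; φ(L) = C. Hence (φ ∘ ψ ∘ χ)(C) = C.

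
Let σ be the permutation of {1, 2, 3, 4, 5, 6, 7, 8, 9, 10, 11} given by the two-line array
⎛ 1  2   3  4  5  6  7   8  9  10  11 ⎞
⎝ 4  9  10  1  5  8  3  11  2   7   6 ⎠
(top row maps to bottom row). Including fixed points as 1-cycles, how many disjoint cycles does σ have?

5

The cycle decomposition is (1 4)(2 9)(3 10 7)(5)(6 8 11), which has 5 cycles (counting 1-cycles).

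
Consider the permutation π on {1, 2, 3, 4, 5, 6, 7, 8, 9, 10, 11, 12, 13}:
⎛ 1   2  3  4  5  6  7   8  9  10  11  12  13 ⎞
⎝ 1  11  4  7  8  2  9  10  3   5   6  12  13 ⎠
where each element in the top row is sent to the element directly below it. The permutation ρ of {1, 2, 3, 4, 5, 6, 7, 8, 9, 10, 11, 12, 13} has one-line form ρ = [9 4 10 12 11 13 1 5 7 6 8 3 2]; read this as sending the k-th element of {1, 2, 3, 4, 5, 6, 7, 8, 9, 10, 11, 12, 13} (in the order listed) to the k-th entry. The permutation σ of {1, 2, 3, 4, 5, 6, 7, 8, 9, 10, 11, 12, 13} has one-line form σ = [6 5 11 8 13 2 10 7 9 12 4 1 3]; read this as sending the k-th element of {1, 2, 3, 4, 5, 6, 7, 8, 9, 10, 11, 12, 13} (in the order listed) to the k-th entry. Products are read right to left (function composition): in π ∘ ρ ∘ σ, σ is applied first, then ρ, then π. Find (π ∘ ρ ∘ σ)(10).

4

Apply the permutations in order: σ(10) = 12, then ρ(12) = 3, then π(3) = 4. So (π ∘ ρ ∘ σ)(10) = 4.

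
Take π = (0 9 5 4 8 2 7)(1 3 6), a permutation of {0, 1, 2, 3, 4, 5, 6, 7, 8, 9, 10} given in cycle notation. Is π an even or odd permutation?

even

The cycle lengths are 7, 3, 1.
A cycle is odd iff its length is even; π has 0 even-length cycles, so sgn(π) = (−1)^0 and π is even.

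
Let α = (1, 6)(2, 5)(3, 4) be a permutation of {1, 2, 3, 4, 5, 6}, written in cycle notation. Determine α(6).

1

In the cycle (1, 6), 6 is followed by 1, so α(6) = 1.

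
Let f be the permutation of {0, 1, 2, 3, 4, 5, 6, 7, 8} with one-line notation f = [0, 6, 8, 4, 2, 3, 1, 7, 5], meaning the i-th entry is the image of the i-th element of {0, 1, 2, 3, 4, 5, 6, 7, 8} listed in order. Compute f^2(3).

2

Tracing 3 → 4 → … returns to 3 after 5 steps, so 3 lies in a 5-cycle (2 8 5 3 4).
Stepping 2 places around the cycle: 3 → 4 → 2.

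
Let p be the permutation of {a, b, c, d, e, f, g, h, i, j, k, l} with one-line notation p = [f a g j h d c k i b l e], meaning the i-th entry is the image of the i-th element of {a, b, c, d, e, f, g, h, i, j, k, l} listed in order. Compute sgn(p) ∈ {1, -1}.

1

In disjoint-cycle form the cycle lengths are 5, 4, 2, 1.
A cycle of length ℓ contributes ℓ−1 transpositions, so p is a product of 4 + 3 + 1 = 8 transpositions — even.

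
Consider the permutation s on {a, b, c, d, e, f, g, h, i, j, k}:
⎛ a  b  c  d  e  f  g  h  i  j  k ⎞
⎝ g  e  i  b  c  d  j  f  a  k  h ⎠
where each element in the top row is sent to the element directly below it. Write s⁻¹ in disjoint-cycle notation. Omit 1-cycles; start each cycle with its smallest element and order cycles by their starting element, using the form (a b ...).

(a i c e b d f h k j g)

First write s in disjoint cycles: (a g j k h f d b e c i).
The inverse reverses every cycle; in canonical form, s⁻¹ = (a i c e b d f h k j g).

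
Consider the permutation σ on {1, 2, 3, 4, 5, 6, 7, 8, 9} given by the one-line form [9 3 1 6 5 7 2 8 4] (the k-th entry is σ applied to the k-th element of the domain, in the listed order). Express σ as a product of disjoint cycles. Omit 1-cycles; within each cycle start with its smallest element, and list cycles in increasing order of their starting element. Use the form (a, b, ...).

(1, 9, 4, 6, 7, 2, 3)

From 1: 1 → 9 → 4 → 6 → 7 → 2 → 3 → 1, closing the cycle (1, 9, 4, 6, 7, 2, 3).
Continuing from each remaining unvisited element yields (1, 9, 4, 6, 7, 2, 3).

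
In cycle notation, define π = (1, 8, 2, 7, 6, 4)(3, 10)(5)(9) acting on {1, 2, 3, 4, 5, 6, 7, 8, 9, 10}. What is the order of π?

6

The disjoint cycles have lengths 6, 2, 1, 1.
The order is lcm(6, 2) = 6.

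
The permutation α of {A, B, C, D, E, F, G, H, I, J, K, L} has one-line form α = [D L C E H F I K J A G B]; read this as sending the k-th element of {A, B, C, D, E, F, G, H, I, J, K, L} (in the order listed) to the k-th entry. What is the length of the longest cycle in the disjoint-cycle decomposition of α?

Decomposing into disjoint cycles gives (A, D, E, H, K, G, I, J)(B, L); the longest has length 8.

8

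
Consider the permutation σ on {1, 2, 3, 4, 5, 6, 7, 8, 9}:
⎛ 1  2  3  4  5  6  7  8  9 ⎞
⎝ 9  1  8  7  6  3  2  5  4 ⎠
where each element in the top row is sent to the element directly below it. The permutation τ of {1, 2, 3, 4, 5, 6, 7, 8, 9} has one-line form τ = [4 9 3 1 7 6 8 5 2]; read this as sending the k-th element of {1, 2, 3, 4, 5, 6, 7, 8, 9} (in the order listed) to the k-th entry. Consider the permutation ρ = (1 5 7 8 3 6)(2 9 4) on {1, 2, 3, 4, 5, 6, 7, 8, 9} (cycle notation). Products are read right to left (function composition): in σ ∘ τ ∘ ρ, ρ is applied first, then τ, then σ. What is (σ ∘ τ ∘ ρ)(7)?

6

Chase 7: ρ(7) = 8; τ(8) = 5; σ(5) = 6. Hence (σ ∘ τ ∘ ρ)(7) = 6.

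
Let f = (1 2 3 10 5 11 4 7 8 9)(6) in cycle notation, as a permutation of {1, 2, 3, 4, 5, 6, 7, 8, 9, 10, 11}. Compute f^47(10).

10 lies in the 10-cycle (1 2 3 10 5 11 4 7 8 9).
Powers repeat with period 10 on this cycle, and 47 mod 10 = 7, so f^47(10) = f^7(10).
Advancing 7 steps from 10: 10 → 5 → 11 → 4 → 7 → 8 → 9 → 1.

1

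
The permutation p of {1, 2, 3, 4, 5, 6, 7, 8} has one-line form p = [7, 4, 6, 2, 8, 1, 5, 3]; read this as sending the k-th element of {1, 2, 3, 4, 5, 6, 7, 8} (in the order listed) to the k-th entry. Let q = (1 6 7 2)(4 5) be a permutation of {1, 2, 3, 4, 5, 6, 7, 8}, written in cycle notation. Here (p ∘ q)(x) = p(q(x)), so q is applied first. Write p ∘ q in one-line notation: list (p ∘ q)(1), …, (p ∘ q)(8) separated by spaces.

Chase each element through q then p: 1 → 6 → 1; 2 → 1 → 7; 3 → 3 → 6; 4 → 5 → 8; 5 → 4 → 2; 6 → 7 → 5; 7 → 2 → 4; 8 → 8 → 3.
Collecting the images, p ∘ q = [1 7 6 8 2 5 4 3].

1 7 6 8 2 5 4 3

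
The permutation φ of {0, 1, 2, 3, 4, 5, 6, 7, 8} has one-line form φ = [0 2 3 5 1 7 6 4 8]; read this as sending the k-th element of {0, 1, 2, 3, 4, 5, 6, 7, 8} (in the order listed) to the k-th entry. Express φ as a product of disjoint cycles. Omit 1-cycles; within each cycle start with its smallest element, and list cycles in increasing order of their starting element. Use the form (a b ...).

Start at 1 and follow images: 1 → 2 → 3 → 5 → 7 → 4 → 1, giving the cycle (1 2 3 5 7 4).
Continuing from each remaining unvisited element yields (1 2 3 5 7 4).

(1 2 3 5 7 4)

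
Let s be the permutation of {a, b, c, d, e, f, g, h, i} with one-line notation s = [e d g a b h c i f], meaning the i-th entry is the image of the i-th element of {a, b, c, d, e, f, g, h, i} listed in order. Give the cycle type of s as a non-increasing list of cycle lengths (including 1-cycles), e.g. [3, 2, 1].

[4, 3, 2]

The disjoint cycles are (a e b d)(c g)(f h i), with lengths 4, 3, 2 in non-increasing order.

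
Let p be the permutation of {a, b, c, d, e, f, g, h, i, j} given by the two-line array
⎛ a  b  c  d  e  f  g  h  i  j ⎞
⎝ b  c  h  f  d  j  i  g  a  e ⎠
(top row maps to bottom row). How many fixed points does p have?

No element satisfies p(x) = x, so there are 0 fixed points.

0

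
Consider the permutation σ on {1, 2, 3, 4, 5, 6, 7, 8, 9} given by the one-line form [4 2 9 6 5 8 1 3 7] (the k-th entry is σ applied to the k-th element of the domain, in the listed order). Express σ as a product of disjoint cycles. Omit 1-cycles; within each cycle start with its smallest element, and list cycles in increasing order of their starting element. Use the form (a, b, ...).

(1, 4, 6, 8, 3, 9, 7)

Start at 1 and follow images: 1 → 4 → 6 → 8 → 3 → 9 → 7 → 1, giving the cycle (1, 4, 6, 8, 3, 9, 7).
Repeating from the next unused element and collecting all non-trivial cycles gives (1, 4, 6, 8, 3, 9, 7).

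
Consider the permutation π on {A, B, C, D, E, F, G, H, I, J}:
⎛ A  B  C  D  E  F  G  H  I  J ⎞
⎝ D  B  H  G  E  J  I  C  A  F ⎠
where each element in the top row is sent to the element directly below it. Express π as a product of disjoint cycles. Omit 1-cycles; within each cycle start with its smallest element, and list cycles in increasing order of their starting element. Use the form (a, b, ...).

From A: A → D → G → I → A, closing the cycle (A, D, G, I).
Repeating from the next unused element and collecting all non-trivial cycles gives (A, D, G, I)(C, H)(F, J).

(A, D, G, I)(C, H)(F, J)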